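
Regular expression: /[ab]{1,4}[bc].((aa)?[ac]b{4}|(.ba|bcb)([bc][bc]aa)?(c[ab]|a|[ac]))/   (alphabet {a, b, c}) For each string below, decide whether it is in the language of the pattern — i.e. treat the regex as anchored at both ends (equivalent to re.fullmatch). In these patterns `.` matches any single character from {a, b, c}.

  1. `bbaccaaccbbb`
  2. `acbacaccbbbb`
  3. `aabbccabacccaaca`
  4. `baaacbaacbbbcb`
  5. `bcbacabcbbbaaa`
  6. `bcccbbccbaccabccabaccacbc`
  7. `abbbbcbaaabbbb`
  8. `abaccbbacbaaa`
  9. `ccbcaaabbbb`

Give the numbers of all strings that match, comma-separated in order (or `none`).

1 → no match
2 → no match
3 → no match
4 → no match
5 → no match
6 → no match
7 → no match
8 → match
9 → no match

8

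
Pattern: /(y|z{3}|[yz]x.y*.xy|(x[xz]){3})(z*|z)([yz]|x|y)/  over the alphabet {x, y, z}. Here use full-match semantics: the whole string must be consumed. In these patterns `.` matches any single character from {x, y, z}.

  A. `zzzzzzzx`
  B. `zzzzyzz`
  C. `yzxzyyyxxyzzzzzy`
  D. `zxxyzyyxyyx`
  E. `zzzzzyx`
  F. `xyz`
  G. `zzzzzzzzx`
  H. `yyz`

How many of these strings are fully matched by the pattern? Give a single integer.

2

A → match
B → no match
C → no match
D → no match
E → no match
F → no match
G → match
H → no match
Total matched: 2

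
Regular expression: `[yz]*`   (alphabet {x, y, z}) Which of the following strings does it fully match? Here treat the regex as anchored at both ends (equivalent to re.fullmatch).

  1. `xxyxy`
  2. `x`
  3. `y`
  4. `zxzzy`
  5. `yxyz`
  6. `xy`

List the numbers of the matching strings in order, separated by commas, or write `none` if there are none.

1 → no match
2 → no match
3 → match
4 → no match
5 → no match
6 → no match

3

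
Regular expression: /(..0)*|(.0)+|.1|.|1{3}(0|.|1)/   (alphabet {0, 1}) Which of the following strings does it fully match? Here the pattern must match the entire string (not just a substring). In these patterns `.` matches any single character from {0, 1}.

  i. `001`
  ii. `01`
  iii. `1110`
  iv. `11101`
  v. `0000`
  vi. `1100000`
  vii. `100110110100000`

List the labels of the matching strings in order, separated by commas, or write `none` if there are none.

i → no match
ii → match
iii → match
iv → no match
v → match
vi → no match
vii → match

ii, iii, v, vii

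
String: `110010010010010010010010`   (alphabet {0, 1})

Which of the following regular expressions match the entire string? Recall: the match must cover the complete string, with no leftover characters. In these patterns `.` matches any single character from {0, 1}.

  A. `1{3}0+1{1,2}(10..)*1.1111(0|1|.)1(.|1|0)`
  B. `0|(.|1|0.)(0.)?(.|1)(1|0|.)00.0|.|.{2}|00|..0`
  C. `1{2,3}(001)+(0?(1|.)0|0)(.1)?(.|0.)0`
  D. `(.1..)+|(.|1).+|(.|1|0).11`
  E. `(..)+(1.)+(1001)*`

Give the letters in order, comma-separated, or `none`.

A → no match
B → no match
C → match
D → match
E → match

C, D, E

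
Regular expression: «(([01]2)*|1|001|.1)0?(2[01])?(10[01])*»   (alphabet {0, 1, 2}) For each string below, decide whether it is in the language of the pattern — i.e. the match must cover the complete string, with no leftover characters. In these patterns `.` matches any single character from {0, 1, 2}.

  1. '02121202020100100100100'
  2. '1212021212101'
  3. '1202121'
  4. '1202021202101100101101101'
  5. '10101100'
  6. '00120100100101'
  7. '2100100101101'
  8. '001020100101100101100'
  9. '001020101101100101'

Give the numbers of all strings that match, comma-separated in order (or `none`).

1 → match
2 → match
3 → no match
4 → match
5 → match
6 → match
7 → no match
8 → match
9 → match

1, 2, 4, 5, 6, 8, 9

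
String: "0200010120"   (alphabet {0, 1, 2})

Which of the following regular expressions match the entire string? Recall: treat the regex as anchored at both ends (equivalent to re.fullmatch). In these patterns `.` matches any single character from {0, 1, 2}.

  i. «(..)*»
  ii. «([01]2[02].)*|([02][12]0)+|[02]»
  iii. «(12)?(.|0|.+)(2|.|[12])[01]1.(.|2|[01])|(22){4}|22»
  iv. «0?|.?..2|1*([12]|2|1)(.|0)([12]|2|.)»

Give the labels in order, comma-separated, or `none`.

i, iii

i → match
ii → no match
iii → match
iv → no match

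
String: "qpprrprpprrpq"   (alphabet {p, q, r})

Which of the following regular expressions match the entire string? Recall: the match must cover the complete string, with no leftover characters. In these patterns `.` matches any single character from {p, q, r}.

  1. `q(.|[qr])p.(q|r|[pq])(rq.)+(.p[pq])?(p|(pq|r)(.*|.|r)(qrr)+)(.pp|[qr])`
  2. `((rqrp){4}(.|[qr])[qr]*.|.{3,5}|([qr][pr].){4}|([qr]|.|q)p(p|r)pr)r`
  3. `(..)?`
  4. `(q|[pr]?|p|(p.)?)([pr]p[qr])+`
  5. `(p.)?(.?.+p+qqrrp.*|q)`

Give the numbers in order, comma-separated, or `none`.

1 → no match
2 → no match — must end with "r"
3 → no match
4 → match
5 → no match

4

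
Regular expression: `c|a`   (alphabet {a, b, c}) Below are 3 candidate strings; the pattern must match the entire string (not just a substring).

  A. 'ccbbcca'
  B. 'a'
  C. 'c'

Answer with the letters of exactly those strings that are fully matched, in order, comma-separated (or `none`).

A → no match
B → match
C → match

B, C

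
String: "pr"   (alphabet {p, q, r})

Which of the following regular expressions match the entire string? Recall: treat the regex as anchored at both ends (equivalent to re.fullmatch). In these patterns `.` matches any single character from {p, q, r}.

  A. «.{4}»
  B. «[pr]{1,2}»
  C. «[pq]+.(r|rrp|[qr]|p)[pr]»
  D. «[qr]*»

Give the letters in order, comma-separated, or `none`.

B

A → no match
B → match
C → no match
D → no match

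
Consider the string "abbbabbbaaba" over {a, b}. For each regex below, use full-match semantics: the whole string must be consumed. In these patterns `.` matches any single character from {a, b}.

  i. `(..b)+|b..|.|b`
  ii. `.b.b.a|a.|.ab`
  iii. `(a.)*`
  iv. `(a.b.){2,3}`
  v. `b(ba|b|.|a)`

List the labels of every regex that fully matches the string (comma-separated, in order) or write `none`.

i → no match
ii → no match
iii → no match
iv → match
v → no match — must start with "b"

iv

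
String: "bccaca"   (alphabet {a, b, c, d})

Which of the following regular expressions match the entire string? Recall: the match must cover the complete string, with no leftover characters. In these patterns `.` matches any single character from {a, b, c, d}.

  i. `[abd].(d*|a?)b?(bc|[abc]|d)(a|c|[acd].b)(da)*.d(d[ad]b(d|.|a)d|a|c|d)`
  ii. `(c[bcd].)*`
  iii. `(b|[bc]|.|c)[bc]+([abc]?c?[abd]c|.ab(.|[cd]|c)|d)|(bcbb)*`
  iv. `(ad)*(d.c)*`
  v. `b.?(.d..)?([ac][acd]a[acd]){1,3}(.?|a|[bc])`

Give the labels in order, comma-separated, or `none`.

i → no match
ii → no match
iii → no match
iv → no match
v → match

v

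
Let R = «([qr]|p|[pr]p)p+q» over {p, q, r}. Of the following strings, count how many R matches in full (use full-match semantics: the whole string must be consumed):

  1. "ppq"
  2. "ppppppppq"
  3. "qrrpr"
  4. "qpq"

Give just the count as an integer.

3

1 → match
2 → match
3 → no match — must end with "pq"
4 → match
Total matched: 3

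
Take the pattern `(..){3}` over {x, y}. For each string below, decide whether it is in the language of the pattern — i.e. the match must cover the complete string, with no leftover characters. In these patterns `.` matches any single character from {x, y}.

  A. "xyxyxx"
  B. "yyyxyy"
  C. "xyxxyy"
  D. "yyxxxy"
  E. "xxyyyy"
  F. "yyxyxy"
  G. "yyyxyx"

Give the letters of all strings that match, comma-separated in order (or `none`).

A → match
B → match
C → match
D → match
E → match
F → match
G → match

A, B, C, D, E, F, G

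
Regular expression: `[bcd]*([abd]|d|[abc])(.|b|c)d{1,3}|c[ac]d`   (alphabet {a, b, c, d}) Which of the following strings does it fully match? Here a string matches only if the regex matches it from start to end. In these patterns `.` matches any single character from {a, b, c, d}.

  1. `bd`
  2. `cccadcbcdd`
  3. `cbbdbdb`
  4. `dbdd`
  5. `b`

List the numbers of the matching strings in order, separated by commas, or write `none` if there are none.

1 → no match
2 → no match
3 → no match — must end with `d`
4 → match
5 → no match — must end with `d`

4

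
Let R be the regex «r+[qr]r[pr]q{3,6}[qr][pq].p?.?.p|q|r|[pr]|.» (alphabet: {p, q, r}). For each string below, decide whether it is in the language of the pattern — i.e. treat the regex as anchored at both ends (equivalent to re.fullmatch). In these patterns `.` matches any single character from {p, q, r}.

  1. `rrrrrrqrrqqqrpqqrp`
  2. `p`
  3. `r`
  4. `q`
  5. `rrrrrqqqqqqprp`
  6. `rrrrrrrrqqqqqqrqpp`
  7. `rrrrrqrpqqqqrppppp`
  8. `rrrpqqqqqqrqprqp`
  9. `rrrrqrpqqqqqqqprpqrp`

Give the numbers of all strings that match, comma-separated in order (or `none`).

1 → match
2 → match
3 → match
4 → match
5 → match
6 → match
7 → match
8 → match
9 → match

1, 2, 3, 4, 5, 6, 7, 8, 9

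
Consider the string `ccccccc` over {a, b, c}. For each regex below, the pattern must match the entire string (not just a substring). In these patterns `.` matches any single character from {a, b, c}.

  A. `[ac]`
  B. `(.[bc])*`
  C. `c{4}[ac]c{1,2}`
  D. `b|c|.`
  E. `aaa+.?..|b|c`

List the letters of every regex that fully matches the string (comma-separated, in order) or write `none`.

C

A → no match
B → no match
C → match
D → no match
E → no match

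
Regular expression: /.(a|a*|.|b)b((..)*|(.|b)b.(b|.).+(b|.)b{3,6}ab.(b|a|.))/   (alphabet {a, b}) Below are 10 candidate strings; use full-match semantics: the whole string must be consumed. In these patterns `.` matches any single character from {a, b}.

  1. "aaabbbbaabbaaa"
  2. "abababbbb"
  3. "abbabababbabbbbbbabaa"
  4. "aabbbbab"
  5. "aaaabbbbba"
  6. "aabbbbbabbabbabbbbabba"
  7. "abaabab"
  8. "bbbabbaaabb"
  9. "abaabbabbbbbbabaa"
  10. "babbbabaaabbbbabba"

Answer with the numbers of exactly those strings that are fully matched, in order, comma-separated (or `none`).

1 → match
2 → no match
3 → match
4 → no match
5 → no match
6 → match
7 → no match
8 → match
9 → no match
10 → match

1, 3, 6, 8, 10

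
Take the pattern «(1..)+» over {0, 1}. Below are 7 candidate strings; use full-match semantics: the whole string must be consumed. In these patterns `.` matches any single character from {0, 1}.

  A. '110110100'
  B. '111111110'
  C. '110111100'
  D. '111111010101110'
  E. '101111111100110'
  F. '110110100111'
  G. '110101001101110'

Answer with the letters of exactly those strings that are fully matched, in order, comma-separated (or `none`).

A → match
B → match
C → match
D → no match
E → match
F → match
G → no match

A, B, C, E, F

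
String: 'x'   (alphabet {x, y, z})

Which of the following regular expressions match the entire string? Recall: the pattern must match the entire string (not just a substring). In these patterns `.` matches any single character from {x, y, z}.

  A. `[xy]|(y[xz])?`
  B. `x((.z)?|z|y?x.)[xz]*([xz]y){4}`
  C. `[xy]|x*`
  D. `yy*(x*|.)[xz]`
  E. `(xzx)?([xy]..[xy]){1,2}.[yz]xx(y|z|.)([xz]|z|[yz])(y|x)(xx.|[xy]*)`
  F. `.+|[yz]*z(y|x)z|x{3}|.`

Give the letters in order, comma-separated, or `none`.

A, C, F

A → match
B → no match — must end with 'y'
C → match
D → no match — must start with 'y'
E → no match
F → match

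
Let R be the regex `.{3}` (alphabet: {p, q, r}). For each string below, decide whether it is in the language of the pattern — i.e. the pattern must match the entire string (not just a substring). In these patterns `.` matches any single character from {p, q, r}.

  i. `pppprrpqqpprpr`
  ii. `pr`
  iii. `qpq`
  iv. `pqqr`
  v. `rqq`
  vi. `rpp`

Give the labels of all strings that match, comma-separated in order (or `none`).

i → no match
ii → no match
iii → match
iv → no match
v → match
vi → match

iii, v, vi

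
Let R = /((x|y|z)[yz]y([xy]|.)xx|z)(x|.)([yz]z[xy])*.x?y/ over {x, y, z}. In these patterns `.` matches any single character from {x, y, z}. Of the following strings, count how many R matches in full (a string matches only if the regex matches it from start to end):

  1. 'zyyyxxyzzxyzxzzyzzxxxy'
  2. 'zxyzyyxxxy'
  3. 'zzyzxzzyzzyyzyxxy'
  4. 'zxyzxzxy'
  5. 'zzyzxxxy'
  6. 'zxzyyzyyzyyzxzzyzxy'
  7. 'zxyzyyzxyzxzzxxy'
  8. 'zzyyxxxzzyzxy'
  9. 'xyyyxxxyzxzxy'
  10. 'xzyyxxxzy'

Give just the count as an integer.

1 → match
2 → no match
3 → match
4 → match
5 → match
6 → no match
7 → match
8 → match
9 → match
10 → match
Total matched: 8

8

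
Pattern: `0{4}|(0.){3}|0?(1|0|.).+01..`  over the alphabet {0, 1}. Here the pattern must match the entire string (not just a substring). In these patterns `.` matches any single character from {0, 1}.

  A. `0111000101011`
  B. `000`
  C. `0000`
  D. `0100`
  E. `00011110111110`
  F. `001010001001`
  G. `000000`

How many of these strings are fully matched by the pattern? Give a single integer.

2

A → no match
B → no match
C → match
D → no match
E → no match
F → no match
G → match
Total matched: 2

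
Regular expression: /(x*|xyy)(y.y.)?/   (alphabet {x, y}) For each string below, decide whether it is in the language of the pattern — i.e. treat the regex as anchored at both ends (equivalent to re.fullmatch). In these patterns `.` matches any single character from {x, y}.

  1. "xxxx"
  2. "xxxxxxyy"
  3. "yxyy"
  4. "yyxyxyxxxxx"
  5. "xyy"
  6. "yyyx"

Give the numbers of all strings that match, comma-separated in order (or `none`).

1. "xxxx" → match
2. "xxxxxxyy" → no match
3. "yxyy" → match
4. "yyxyxyxxxxx" → no match
5. "xyy" → match
6. "yyyx" → match

1, 3, 5, 6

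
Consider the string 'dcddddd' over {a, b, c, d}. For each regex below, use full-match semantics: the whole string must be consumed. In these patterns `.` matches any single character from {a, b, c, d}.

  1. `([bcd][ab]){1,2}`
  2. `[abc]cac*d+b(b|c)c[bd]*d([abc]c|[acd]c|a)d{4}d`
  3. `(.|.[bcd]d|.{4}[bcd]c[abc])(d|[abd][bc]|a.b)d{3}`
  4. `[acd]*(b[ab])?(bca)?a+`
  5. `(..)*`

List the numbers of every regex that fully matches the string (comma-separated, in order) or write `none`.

1 → no match
2 → no match
3 → match
4 → no match — must end with 'a'
5 → no match

3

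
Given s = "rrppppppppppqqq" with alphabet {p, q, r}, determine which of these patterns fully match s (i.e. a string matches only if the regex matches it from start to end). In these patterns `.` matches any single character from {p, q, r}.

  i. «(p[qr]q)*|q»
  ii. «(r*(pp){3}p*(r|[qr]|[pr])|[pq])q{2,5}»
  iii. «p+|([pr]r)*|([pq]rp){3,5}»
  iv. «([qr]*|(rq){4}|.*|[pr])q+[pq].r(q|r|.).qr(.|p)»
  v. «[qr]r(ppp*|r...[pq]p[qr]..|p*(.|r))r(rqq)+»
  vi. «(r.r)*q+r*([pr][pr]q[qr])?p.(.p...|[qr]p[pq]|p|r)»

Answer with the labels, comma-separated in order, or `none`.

ii

i → no match
ii → match
iii → no match
iv → no match
v → no match — must end with "rqq"
vi → no match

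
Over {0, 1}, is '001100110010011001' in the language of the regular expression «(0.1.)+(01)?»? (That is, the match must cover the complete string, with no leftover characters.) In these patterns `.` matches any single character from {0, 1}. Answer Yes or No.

Yes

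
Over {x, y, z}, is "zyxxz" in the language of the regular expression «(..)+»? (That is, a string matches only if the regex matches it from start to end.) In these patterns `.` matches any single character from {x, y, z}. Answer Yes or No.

No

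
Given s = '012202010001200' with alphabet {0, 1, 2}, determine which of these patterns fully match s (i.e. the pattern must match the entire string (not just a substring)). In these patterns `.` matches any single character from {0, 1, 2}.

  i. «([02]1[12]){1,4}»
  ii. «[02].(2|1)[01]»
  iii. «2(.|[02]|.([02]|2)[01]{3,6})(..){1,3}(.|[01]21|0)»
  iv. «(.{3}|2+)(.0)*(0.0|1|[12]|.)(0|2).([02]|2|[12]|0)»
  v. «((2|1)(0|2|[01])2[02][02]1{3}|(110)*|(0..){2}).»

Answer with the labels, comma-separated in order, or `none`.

iv

i → no match
ii → no match
iii → no match — must start with '2'
iv → match
v → no match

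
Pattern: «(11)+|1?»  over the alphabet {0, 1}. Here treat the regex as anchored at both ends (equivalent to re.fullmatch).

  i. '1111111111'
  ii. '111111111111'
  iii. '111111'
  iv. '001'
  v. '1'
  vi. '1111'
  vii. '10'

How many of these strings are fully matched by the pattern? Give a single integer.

5

i → match
ii → match
iii → match
iv → no match
v → match
vi → match
vii → no match
Total matched: 5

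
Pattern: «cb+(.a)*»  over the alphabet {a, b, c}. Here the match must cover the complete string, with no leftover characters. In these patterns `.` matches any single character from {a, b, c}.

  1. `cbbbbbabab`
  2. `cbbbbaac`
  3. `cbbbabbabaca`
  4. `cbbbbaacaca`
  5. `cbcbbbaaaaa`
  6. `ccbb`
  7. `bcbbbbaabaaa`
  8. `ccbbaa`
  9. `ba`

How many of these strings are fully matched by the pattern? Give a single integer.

1

1 → no match
2 → no match
3 → no match
4 → match
5 → no match
6 → no match — must start with `cb`
7 → no match — must start with `cb`
8 → no match — must start with `cb`
9 → no match — must start with `cb`
Total matched: 1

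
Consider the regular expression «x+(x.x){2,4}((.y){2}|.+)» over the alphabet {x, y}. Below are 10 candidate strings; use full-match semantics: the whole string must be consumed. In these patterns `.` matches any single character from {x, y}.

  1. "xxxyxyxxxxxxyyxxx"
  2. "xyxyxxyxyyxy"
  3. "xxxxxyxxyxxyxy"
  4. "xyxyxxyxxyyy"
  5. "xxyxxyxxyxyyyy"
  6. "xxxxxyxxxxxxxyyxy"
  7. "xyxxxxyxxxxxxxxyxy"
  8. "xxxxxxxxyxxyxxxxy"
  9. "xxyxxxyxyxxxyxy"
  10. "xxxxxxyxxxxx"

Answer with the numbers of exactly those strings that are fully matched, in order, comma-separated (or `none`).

1 → no match
2. "xyxyxxyxyyxy" → no match
3 → match
4. "xyxyxxyxxyyy" → no match
5 → match
6 → match
7 → no match
8 → match
9 → no match
10. "xxxxxxyxxxxx" → match

3, 5, 6, 8, 10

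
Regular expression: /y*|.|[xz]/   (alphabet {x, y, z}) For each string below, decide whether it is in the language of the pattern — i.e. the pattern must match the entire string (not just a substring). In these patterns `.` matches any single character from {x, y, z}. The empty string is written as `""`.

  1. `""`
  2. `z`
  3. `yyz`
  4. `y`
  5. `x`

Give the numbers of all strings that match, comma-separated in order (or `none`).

1. `""` → match
2. `z` → match
3. `yyz` → no match
4. `y` → match
5. `x` → match

1, 2, 4, 5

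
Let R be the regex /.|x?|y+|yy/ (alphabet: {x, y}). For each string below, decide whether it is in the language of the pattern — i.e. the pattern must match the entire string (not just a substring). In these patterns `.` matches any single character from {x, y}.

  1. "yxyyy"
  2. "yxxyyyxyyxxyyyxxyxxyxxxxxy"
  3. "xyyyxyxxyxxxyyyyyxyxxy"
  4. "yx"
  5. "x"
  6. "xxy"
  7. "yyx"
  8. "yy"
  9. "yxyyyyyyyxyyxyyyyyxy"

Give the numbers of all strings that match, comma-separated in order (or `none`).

1. "yxyyy" → no match
2 → no match
3 → no match
4. "yx" → no match
5. "x" → match
6. "xxy" → no match
7. "yyx" → no match
8. "yy" → match
9 → no match

5, 8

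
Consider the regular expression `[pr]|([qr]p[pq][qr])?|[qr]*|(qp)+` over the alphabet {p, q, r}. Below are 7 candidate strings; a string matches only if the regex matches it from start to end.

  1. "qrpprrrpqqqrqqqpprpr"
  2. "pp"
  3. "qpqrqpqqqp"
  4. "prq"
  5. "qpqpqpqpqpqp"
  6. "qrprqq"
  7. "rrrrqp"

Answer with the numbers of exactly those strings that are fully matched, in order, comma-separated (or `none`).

1 → no match
2 → no match
3 → no match
4 → no match
5 → match
6 → no match
7 → no match

5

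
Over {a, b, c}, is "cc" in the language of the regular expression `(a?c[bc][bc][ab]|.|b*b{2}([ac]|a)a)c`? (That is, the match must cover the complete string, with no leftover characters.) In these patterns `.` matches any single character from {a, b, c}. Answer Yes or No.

Yes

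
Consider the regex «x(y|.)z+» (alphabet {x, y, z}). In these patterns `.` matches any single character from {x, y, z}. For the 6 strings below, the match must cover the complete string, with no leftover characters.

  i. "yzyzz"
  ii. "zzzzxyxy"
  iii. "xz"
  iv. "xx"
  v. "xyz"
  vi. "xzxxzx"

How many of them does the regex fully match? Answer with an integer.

i → no match — must start with "x"
ii → no match — must start with "x"
iii → no match
iv → no match — must end with "z"
v → match
vi → no match — must end with "z"
Total matched: 1

1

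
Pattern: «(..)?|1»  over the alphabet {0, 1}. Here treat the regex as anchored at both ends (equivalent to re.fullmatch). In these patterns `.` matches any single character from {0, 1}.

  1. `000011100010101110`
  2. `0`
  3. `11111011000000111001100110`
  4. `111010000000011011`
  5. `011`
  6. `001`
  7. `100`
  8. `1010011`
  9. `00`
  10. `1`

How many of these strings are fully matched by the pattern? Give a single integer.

1 → no match
2. `0` → no match
3 → no match
4 → no match
5. `011` → no match
6. `001` → no match
7. `100` → no match
8. `1010011` → no match
9. `00` → match
10. `1` → match
Total matched: 2

2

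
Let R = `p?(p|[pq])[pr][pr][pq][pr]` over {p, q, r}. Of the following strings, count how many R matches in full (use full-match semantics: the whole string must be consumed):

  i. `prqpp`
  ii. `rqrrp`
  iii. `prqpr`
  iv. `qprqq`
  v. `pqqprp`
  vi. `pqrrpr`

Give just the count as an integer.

1

i → no match
ii → no match
iii → no match
iv → no match
v → no match
vi → match
Total matched: 1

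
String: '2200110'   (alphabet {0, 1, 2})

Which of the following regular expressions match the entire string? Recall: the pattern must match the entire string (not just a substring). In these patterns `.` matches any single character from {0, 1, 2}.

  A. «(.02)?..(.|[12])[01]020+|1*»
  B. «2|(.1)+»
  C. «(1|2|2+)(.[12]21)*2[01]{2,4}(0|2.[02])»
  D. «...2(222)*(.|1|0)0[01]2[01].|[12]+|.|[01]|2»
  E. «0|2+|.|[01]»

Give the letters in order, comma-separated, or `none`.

C

A → no match
B → no match
C → match
D → no match
E → no match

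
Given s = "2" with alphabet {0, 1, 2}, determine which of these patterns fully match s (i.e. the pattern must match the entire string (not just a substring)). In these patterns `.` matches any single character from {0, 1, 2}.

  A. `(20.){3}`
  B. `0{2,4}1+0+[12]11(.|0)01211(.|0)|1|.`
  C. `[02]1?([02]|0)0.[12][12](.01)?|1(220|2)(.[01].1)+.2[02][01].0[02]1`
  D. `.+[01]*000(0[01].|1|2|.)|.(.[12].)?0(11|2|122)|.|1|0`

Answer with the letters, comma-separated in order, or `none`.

A → no match — must start with "20"
B → match
C → no match
D → match

B, D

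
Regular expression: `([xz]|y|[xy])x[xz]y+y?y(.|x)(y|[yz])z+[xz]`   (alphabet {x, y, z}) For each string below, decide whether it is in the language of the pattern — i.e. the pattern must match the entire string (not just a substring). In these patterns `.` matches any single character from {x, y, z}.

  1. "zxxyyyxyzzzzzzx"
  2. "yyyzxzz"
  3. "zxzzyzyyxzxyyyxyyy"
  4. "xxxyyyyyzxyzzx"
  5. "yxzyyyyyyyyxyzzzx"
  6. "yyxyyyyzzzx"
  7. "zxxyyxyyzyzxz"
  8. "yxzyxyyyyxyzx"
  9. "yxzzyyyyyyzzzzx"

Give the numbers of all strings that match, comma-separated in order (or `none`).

1, 5

1 → match
2. "yyyzxzz" → no match
3 → no match
4 → no match
5 → match
6. "yyxyyyyzzzx" → no match
7 → no match
8 → no match
9 → no match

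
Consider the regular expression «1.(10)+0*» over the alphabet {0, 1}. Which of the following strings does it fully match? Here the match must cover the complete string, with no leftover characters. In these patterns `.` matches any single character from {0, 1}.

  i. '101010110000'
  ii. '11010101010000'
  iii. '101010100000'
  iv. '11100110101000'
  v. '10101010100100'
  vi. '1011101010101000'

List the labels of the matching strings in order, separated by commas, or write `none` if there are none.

iii

i. '101010110000' → no match
ii → no match
iii. '101010100000' → match
iv → no match
v → no match
vi → no match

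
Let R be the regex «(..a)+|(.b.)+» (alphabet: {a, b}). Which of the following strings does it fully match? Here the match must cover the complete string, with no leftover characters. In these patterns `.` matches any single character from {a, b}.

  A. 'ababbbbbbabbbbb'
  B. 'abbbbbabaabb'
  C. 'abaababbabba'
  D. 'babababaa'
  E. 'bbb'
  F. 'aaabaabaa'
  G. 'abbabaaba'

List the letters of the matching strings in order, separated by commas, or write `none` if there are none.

A → match
B → match
C → match
D → no match
E → match
F → match
G → match

A, B, C, E, F, G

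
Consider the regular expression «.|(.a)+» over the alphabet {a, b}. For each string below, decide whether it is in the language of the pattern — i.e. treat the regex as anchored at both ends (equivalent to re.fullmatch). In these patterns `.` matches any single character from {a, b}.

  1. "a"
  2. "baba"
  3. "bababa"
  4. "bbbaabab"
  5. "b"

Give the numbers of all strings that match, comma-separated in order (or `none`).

1 → match
2 → match
3 → match
4 → no match
5 → match

1, 2, 3, 5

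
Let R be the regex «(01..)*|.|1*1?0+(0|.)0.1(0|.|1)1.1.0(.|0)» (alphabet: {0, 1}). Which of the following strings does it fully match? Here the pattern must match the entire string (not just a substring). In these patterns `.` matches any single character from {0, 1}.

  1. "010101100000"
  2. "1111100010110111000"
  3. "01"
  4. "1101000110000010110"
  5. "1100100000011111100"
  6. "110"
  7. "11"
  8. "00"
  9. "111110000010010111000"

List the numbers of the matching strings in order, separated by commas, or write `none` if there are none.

1 → no match
2 → match
3 → no match
4 → no match
5 → no match
6 → no match
7 → no match
8 → no match
9 → match

2, 9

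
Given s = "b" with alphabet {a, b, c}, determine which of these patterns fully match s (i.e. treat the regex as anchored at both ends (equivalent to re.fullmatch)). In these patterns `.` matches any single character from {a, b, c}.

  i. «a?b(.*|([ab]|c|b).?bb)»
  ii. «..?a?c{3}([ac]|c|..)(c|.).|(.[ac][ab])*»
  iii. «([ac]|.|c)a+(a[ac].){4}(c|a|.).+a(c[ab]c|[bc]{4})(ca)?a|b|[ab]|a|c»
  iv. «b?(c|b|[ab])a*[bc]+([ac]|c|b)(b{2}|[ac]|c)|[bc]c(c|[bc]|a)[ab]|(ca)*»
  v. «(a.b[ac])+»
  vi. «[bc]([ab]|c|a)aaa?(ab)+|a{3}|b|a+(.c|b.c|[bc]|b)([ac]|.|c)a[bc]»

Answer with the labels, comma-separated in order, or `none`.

i, iii, vi

i → match
ii → no match
iii → match
iv → no match
v → no match — must start with "a"
vi → match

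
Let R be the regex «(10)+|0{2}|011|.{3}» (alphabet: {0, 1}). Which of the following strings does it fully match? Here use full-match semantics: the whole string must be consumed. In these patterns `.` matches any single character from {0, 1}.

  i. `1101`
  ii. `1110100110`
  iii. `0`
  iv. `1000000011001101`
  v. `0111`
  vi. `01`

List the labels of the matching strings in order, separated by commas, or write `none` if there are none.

i. `1101` → no match
ii. `1110100110` → no match
iii. `0` → no match
iv → no match
v. `0111` → no match
vi. `01` → no match

none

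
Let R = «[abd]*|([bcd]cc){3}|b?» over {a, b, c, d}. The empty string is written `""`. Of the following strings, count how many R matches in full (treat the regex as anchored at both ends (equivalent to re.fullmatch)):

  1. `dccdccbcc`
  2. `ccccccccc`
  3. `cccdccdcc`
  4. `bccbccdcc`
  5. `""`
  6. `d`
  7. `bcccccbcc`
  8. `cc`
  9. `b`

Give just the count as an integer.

1 → match
2 → match
3 → match
4 → match
5 → match
6 → match
7 → match
8 → no match
9 → match
Total matched: 8

8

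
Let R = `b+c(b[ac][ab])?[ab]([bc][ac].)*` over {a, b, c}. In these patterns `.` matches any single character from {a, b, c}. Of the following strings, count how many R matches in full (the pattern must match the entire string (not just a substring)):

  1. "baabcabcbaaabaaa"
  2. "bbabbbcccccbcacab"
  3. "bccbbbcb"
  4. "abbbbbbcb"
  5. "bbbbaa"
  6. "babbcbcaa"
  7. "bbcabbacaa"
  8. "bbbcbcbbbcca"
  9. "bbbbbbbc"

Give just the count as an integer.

1 → no match
2 → no match
3 → no match
4 → no match — must start with "b"
5 → no match
6 → no match
7 → no match
8 → no match
9 → no match
Total matched: 0

0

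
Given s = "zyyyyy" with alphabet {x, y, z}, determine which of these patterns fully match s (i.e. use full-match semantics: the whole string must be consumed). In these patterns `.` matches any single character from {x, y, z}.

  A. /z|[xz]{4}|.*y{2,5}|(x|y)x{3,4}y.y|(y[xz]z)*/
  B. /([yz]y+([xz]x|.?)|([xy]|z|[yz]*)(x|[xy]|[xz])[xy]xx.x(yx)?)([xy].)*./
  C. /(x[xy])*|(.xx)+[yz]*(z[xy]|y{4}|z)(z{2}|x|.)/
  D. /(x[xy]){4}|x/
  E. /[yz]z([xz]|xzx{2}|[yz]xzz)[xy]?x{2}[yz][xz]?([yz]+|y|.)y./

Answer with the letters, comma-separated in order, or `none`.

A, B

A → match
B → match
C → no match
D → no match — must start with "x"
E → no match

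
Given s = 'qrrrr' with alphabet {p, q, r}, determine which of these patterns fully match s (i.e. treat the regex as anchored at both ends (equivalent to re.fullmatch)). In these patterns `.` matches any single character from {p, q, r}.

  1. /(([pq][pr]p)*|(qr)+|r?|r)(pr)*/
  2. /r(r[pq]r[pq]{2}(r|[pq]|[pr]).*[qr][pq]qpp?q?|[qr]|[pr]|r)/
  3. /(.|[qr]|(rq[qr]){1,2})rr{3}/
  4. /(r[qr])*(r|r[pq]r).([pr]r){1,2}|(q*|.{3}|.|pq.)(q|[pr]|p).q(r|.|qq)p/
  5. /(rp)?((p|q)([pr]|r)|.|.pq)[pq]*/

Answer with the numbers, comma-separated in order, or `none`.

3

1 → no match
2 → no match — must start with 'r'
3 → match
4 → no match
5 → no match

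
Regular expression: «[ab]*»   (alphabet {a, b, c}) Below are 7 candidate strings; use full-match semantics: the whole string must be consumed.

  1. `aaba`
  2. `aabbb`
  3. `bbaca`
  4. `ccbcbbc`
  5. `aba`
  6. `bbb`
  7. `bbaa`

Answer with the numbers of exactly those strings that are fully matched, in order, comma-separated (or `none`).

1. `aaba` → match
2. `aabbb` → match
3. `bbaca` → no match
4. `ccbcbbc` → no match
5. `aba` → match
6. `bbb` → match
7. `bbaa` → match

1, 2, 5, 6, 7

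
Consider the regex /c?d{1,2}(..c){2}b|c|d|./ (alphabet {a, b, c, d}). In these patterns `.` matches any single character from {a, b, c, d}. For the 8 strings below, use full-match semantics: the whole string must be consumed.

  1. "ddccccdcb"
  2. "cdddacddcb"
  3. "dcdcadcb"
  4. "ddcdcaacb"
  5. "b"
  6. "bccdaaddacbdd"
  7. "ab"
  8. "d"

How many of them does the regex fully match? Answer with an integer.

1 → match
2 → match
3 → match
4 → match
5 → match
6 → no match
7 → no match
8 → match
Total matched: 6

6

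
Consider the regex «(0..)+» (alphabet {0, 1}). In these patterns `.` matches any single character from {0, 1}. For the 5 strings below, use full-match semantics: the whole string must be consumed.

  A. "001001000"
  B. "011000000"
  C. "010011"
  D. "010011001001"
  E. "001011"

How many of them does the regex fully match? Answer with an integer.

5

A → match
B → match
C → match
D → match
E → match
Total matched: 5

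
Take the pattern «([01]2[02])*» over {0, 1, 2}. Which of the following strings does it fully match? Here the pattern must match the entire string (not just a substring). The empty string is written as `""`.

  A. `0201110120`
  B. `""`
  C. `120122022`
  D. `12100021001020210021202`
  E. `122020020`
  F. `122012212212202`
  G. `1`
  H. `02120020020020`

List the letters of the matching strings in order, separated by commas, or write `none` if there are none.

A → no match
B → match
C → match
D → no match
E → match
F → no match
G → no match
H → no match

B, C, E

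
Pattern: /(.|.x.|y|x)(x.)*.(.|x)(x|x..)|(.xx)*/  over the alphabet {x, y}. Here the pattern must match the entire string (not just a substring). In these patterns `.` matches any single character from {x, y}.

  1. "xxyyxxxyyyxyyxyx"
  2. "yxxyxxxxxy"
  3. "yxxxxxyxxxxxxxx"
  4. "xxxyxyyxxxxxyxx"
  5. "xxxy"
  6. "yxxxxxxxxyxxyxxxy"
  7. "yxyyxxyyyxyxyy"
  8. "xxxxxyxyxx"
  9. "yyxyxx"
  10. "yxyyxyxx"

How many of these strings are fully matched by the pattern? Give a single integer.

1 → no match
2 → no match
3 → match
4 → no match
5 → no match
6 → no match
7 → no match
8 → no match
9 → no match
10 → no match
Total matched: 1

1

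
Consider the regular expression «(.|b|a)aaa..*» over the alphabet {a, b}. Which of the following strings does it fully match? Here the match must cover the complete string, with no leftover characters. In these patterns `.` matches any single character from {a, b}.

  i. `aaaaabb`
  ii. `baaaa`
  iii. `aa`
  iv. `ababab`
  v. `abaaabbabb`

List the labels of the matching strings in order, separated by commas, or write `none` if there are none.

i, ii

i → match
ii → match
iii → no match
iv → no match
v → no match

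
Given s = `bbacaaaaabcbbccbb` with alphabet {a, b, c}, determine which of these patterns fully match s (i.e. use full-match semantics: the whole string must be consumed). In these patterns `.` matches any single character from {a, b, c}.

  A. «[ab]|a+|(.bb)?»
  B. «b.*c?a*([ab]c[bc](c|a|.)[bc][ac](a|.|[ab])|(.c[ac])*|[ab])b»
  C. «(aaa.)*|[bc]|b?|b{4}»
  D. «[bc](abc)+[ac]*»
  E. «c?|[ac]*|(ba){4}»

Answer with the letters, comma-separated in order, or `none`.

A → no match
B → match
C → no match
D → no match
E → no match

B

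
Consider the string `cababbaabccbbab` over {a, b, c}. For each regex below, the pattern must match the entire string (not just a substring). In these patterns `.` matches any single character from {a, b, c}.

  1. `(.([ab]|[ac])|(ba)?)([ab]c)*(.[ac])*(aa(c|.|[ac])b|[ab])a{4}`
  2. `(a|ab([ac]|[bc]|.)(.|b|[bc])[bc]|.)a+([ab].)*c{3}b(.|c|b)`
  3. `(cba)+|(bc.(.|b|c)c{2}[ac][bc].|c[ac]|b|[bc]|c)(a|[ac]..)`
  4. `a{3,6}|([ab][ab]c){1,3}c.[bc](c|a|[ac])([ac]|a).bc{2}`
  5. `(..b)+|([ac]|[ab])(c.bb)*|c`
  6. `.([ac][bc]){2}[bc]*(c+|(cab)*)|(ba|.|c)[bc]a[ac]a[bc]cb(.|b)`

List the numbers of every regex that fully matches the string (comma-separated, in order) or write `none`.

5

1 → no match — must end with `a`
2 → no match
3 → no match
4 → no match
5 → match
6 → no match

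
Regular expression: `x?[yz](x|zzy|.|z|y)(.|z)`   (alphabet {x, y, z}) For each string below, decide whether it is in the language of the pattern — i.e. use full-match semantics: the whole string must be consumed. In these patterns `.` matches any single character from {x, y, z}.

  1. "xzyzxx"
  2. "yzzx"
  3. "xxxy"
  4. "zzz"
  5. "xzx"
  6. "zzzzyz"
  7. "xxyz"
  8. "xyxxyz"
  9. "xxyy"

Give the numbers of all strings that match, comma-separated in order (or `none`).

1 → no match
2 → no match
3 → no match
4 → match
5 → no match
6 → no match
7 → no match
8 → no match
9 → no match

4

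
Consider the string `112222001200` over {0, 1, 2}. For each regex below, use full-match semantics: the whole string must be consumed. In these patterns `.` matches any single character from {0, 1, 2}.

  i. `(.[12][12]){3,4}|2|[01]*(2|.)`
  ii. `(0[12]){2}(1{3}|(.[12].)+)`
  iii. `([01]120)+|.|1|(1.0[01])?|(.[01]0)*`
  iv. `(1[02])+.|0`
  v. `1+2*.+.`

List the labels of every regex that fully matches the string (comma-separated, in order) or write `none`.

i → no match
ii → no match — must start with `0`
iii → no match
iv → no match
v → match

v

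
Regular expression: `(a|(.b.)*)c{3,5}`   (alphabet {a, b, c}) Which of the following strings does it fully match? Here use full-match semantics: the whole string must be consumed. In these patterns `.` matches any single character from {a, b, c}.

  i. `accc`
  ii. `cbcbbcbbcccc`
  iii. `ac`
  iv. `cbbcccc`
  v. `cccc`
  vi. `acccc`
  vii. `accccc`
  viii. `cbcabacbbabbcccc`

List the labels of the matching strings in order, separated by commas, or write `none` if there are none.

i → match
ii → match
iii → no match
iv → match
v → match
vi → match
vii → match
viii → match

i, ii, iv, v, vi, vii, viii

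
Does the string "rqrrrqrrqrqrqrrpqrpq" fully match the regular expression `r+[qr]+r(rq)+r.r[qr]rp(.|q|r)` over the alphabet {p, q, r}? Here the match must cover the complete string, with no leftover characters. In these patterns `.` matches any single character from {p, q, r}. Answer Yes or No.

No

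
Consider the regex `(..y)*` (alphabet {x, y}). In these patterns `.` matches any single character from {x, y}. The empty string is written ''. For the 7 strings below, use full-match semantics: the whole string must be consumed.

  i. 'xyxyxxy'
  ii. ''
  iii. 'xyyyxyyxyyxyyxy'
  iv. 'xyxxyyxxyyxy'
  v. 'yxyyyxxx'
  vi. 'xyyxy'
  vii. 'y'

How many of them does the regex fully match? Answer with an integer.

2

i → no match
ii → match
iii → match
iv → no match
v → no match
vi → no match
vii → no match
Total matched: 2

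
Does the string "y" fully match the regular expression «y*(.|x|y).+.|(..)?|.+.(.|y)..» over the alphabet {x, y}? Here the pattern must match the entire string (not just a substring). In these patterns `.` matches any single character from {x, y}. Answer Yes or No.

No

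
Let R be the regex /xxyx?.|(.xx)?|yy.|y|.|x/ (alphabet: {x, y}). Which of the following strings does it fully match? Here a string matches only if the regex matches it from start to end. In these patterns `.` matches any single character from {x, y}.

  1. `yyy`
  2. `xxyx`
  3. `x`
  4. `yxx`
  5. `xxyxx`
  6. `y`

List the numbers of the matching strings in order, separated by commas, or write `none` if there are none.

1 → match
2 → match
3 → match
4 → match
5 → match
6 → match

1, 2, 3, 4, 5, 6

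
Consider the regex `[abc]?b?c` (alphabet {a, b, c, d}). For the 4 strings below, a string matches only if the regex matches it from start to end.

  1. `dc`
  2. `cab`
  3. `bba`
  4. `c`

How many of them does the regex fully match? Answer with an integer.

1 → no match
2 → no match — must end with `c`
3 → no match — must end with `c`
4 → match
Total matched: 1

1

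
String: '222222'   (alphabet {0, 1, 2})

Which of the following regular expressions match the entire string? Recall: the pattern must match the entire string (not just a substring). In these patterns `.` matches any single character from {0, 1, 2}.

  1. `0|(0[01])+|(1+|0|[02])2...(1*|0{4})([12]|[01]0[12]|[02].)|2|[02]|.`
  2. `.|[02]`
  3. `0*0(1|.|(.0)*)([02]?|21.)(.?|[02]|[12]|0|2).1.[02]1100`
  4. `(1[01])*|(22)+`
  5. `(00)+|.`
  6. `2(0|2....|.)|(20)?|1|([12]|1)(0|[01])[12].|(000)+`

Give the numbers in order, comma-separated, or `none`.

1 → match
2 → no match
3 → no match — must end with '1100'
4 → match
5 → no match
6 → match

1, 4, 6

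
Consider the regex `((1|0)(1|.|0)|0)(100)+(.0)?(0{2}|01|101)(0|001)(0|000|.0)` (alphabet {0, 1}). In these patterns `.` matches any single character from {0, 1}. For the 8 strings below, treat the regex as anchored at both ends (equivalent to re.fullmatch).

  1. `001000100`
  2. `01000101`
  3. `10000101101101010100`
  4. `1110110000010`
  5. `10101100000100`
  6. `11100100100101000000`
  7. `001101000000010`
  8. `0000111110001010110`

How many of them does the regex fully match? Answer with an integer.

1

1. `001000100` → match
2. `01000101` → no match
3 → no match
4 → no match
5 → no match
6 → no match
7 → no match
8 → no match
Total matched: 1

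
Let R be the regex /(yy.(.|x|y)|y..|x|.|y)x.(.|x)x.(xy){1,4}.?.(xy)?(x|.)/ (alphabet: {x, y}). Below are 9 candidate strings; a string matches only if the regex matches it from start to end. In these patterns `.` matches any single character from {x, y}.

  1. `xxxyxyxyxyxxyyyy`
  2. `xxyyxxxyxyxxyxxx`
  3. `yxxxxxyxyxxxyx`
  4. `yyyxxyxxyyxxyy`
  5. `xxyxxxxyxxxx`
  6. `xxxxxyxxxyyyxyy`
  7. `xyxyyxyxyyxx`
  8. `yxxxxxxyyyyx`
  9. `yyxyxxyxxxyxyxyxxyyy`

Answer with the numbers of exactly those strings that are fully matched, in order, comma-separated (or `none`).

none

1 → no match
2 → no match
3 → no match
4 → no match
5 → no match
6 → no match
7 → no match
8 → no match
9 → no match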